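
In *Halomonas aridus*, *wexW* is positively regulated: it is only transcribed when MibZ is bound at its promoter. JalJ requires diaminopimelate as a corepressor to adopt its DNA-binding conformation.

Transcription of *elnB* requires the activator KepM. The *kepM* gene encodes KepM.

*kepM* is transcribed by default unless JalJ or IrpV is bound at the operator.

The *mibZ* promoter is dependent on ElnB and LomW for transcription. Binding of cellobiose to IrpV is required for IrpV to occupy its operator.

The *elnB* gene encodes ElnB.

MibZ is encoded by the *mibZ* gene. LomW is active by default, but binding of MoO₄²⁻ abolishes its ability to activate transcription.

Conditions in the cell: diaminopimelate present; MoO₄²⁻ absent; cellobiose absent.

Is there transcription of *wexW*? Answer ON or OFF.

Diaminopimelate is present, so JalJ is active.
Cellobiose is absent, so IrpV is inactive.
With repressor JalJ bound, *kepM* is not transcribed.
So KepM is not produced.
Required activator KepM is absent, so *elnB* is not transcribed.
So ElnB is not produced.
MoO₄²⁻ is absent, so LomW is active.
Required activator ElnB is absent, so *mibZ* is not transcribed.
So MibZ is not produced.
Required activator MibZ is absent, so *wexW* is not transcribed.

OFF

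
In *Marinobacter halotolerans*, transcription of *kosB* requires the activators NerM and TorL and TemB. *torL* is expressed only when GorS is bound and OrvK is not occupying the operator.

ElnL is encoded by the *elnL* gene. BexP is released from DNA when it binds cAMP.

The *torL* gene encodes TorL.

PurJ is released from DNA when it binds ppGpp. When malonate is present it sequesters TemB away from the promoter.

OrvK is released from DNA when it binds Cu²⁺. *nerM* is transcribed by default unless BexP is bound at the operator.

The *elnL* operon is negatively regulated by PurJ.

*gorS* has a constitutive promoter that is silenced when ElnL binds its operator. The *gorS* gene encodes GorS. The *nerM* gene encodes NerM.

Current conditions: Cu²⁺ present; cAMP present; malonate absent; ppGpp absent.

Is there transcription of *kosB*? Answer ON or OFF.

ON

cAMP is present, so BexP is inactive.
With no repressor bound, *nerM* is transcribed.
So NerM is produced and active.
ppGpp is absent, so PurJ is active.
With repressor PurJ bound, *elnL* is not transcribed.
So ElnL is not produced.
With no repressor bound, *gorS* is transcribed.
So GorS is produced and active.
Cu²⁺ is present, so OrvK is inactive.
No repressor is bound and GorS is active, so *torL* is transcribed.
So TorL is produced and active.
Malonate is absent, so TemB is active.
No repressor is bound and NerM and TorL and TemB are active, so *kosB* is transcribed.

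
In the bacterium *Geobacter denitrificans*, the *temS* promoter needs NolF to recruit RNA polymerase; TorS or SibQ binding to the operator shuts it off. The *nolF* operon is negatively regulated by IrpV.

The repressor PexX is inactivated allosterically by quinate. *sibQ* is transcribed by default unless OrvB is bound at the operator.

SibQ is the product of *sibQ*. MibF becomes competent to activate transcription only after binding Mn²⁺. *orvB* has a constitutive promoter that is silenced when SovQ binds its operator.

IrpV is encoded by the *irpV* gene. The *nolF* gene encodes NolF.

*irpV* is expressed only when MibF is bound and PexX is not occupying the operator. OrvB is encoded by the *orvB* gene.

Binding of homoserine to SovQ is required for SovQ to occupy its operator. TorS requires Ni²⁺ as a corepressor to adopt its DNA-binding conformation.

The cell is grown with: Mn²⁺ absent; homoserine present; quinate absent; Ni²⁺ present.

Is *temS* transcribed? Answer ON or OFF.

Mn²⁺ is absent, so MibF is inactive.
Quinate is absent, so PexX is active.
With repressor PexX bound, *irpV* is not transcribed.
So IrpV is not produced.
With no repressor bound, *nolF* is transcribed.
So NolF is produced and active.
Ni²⁺ is present, so TorS is active.
Homoserine is present, so SovQ is active.
With repressor SovQ bound, *orvB* is not transcribed.
So OrvB is not produced.
With no repressor bound, *sibQ* is transcribed.
So SibQ is produced and active.
With repressor TorS bound, *temS* is not transcribed.

OFF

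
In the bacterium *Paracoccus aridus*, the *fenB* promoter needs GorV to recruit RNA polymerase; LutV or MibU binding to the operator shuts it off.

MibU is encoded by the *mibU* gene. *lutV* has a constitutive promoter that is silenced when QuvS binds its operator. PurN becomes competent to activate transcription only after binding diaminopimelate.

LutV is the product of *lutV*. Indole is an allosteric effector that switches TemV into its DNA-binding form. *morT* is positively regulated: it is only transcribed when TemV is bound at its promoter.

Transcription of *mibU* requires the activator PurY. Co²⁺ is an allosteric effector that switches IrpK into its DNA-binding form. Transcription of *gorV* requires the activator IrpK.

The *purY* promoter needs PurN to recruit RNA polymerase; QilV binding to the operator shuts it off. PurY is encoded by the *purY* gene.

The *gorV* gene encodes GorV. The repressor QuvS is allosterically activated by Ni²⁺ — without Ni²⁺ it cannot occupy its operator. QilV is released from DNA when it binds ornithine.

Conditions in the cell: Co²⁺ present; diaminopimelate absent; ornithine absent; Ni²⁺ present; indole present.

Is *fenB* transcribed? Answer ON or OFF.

ON

Ni²⁺ is present, so QuvS is active.
With repressor QuvS bound, *lutV* is not transcribed.
So LutV is not produced.
Co²⁺ is present, so IrpK is active.
No repressor is bound and IrpK is active, so *gorV* is transcribed.
So GorV is produced and active.
Ornithine is absent, so QilV is active.
Diaminopimelate is absent, so PurN is inactive.
With repressor QilV bound, *purY* is not transcribed.
So PurY is not produced.
Required activator PurY is absent, so *mibU* is not transcribed.
So MibU is not produced.
No repressor is bound and GorV is active, so *fenB* is transcribed.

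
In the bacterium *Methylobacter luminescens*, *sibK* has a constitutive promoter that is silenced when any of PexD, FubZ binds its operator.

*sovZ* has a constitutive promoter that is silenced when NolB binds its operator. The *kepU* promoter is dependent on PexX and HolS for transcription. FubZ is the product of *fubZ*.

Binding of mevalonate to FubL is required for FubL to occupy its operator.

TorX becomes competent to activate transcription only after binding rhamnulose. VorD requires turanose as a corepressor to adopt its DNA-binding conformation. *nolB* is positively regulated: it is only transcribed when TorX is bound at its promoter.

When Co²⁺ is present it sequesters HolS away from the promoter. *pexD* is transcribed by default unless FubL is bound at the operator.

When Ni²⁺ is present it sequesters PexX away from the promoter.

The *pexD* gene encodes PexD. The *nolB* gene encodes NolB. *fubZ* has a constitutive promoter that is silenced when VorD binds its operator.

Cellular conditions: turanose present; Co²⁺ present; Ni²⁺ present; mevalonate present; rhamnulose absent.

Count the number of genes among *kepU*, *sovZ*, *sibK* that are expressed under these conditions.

2

Ni²⁺ is present, so PexX is inactive.
Co²⁺ is present, so HolS is inactive.
Required activator PexX is absent, so *kepU* is not transcribed.
→ *kepU* is OFF.
Rhamnulose is absent, so TorX is inactive.
Required activator TorX is absent, so *nolB* is not transcribed.
So NolB is not produced.
With no repressor bound, *sovZ* is transcribed.
→ *sovZ* is ON.
Mevalonate is present, so FubL is active.
With repressor FubL bound, *pexD* is not transcribed.
So PexD is not produced.
Turanose is present, so VorD is active.
With repressor VorD bound, *fubZ* is not transcribed.
So FubZ is not produced.
With no repressor bound, *sibK* is transcribed.
→ *sibK* is ON.
2 of the 3 genes are transcribed.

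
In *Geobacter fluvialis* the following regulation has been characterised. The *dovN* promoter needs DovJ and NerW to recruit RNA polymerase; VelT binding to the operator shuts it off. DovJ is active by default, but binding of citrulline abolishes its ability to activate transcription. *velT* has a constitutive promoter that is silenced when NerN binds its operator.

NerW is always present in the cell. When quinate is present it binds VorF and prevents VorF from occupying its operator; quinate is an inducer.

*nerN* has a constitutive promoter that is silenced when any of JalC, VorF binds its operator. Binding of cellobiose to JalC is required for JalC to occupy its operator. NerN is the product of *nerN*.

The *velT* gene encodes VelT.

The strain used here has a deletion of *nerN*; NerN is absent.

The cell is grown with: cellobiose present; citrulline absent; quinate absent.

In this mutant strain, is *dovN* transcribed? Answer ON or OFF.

OFF

Citrulline is absent, so DovJ is active.
NerN is non-functional in this strain, so it has no effect.
With no repressor bound, *velT* is transcribed.
So VelT is produced and active.
NerW is produced constitutively and is active.
With repressor VelT bound, *dovN* is not transcribed.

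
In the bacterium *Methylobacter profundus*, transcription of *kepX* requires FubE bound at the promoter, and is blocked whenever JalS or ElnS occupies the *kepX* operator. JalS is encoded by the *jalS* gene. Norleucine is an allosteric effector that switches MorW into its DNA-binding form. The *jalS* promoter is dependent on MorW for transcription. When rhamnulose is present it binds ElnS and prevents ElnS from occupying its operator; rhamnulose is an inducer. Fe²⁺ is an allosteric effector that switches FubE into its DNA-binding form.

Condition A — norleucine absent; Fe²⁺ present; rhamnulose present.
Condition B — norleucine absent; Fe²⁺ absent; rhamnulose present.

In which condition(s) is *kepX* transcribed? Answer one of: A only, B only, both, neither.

A only

Condition A:
Norleucine is absent, so MorW is inactive.
Required activator MorW is absent, so *jalS* is not transcribed.
So JalS is not produced.
Fe²⁺ is present, so FubE is active.
Rhamnulose is present, so ElnS is inactive.
No repressor is bound and FubE is active, so *kepX* is transcribed.
→ *kepX* is ON in A.
Condition B:
Norleucine is absent, so MorW is inactive.
Required activator MorW is absent, so *jalS* is not transcribed.
So JalS is not produced.
Fe²⁺ is absent, so FubE is inactive.
Rhamnulose is present, so ElnS is inactive.
Required activator FubE is absent, so *kepX* is not transcribed.
→ *kepX* is OFF in B.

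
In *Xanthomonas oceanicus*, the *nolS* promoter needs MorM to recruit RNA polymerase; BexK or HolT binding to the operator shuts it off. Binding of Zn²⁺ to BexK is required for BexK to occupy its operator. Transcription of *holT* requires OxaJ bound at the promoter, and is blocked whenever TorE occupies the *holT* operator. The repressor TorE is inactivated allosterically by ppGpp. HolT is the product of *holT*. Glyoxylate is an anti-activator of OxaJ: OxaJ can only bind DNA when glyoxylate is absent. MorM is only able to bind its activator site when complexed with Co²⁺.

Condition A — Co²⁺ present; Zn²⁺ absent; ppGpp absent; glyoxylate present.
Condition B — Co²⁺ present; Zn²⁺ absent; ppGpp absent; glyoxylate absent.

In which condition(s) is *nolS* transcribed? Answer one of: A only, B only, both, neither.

Condition A:
Co²⁺ is present, so MorM is active.
Zn²⁺ is absent, so BexK is inactive.
ppGpp is absent, so TorE is active.
Glyoxylate is present, so OxaJ is inactive.
With repressor TorE bound, *holT* is not transcribed.
So HolT is not produced.
No repressor is bound and MorM is active, so *nolS* is transcribed.
→ *nolS* is ON in A.
Condition B:
Co²⁺ is present, so MorM is active.
Zn²⁺ is absent, so BexK is inactive.
ppGpp is absent, so TorE is active.
Glyoxylate is absent, so OxaJ is active.
With repressor TorE bound, *holT* is not transcribed.
So HolT is not produced.
No repressor is bound and MorM is active, so *nolS* is transcribed.
→ *nolS* is ON in B.

both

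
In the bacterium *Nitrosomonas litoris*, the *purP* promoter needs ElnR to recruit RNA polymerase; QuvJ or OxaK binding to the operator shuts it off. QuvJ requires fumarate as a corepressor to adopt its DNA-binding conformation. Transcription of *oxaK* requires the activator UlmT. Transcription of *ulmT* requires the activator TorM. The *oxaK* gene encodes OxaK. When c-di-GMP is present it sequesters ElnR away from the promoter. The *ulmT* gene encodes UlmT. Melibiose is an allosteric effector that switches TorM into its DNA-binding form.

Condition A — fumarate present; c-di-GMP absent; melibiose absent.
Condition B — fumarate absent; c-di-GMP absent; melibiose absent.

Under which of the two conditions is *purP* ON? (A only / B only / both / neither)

Condition A:
Fumarate is present, so QuvJ is active.
c-di-GMP is absent, so ElnR is active.
Melibiose is absent, so TorM is inactive.
Required activator TorM is absent, so *ulmT* is not transcribed.
So UlmT is not produced.
Required activator UlmT is absent, so *oxaK* is not transcribed.
So OxaK is not produced.
With repressor QuvJ bound, *purP* is not transcribed.
→ *purP* is OFF in A.
Condition B:
Fumarate is absent, so QuvJ is inactive.
c-di-GMP is absent, so ElnR is active.
Melibiose is absent, so TorM is inactive.
Required activator TorM is absent, so *ulmT* is not transcribed.
So UlmT is not produced.
Required activator UlmT is absent, so *oxaK* is not transcribed.
So OxaK is not produced.
No repressor is bound and ElnR is active, so *purP* is transcribed.
→ *purP* is ON in B.

B only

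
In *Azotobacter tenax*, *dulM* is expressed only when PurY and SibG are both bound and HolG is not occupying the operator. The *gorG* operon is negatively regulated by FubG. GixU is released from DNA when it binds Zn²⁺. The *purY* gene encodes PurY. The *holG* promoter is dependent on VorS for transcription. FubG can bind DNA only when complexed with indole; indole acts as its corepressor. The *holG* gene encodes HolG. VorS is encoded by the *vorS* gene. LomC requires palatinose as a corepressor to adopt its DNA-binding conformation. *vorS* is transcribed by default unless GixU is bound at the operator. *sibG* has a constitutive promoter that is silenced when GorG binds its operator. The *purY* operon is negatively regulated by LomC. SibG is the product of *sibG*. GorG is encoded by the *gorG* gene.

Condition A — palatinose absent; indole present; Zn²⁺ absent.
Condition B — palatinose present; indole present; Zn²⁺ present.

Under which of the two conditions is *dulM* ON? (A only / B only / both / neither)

A only

Condition A:
Palatinose is absent, so LomC is inactive.
With no repressor bound, *purY* is transcribed.
So PurY is produced and active.
Indole is present, so FubG is active.
With repressor FubG bound, *gorG* is not transcribed.
So GorG is not produced.
With no repressor bound, *sibG* is transcribed.
So SibG is produced and active.
Zn²⁺ is absent, so GixU is active.
With repressor GixU bound, *vorS* is not transcribed.
So VorS is not produced.
Required activator VorS is absent, so *holG* is not transcribed.
So HolG is not produced.
No repressor is bound and PurY and SibG are active, so *dulM* is transcribed.
→ *dulM* is ON in A.
Condition B:
Palatinose is present, so LomC is active.
With repressor LomC bound, *purY* is not transcribed.
So PurY is not produced.
Indole is present, so FubG is active.
With repressor FubG bound, *gorG* is not transcribed.
So GorG is not produced.
With no repressor bound, *sibG* is transcribed.
So SibG is produced and active.
Zn²⁺ is present, so GixU is inactive.
With no repressor bound, *vorS* is transcribed.
So VorS is produced and active.
No repressor is bound and VorS is active, so *holG* is transcribed.
So HolG is produced and active.
With repressor HolG bound, *dulM* is not transcribed.
→ *dulM* is OFF in B.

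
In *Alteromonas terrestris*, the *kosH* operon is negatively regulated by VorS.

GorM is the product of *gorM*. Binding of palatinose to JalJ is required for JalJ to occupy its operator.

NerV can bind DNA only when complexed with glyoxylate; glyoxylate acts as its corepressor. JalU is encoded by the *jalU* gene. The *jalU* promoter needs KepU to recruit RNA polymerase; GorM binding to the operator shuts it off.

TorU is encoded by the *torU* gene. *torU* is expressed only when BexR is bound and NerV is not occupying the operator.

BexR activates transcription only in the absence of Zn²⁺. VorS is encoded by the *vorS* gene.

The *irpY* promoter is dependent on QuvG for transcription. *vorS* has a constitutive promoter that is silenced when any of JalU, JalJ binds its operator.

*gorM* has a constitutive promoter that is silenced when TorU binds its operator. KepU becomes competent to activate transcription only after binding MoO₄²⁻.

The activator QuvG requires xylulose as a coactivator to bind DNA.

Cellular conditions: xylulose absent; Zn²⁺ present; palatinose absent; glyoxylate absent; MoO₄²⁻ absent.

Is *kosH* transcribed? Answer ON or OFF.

Zn²⁺ is present, so BexR is inactive.
Glyoxylate is absent, so NerV is inactive.
Required activator BexR is absent, so *torU* is not transcribed.
So TorU is not produced.
With no repressor bound, *gorM* is transcribed.
So GorM is produced and active.
MoO₄²⁻ is absent, so KepU is inactive.
With repressor GorM bound, *jalU* is not transcribed.
So JalU is not produced.
Palatinose is absent, so JalJ is inactive.
With no repressor bound, *vorS* is transcribed.
So VorS is produced and active.
With repressor VorS bound, *kosH* is not transcribed.

OFF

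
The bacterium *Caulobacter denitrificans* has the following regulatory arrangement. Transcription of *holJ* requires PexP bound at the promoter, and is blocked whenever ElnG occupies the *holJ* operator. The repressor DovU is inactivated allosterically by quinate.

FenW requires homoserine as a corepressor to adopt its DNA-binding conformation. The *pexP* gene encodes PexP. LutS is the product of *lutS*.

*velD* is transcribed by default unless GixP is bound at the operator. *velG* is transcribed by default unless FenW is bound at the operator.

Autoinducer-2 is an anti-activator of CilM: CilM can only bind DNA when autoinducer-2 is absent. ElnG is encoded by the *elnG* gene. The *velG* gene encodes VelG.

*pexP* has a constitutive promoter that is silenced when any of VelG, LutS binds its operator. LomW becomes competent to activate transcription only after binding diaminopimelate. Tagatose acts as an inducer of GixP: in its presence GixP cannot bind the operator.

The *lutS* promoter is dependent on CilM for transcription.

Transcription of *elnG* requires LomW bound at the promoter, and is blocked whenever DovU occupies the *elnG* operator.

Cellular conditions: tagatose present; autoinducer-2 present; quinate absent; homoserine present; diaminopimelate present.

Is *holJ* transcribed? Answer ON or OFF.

Homoserine is present, so FenW is active.
With repressor FenW bound, *velG* is not transcribed.
So VelG is not produced.
Autoinducer-2 is present, so CilM is inactive.
Required activator CilM is absent, so *lutS* is not transcribed.
So LutS is not produced.
With no repressor bound, *pexP* is transcribed.
So PexP is produced and active.
Quinate is absent, so DovU is active.
Diaminopimelate is present, so LomW is active.
With repressor DovU bound, *elnG* is not transcribed.
So ElnG is not produced.
No repressor is bound and PexP is active, so *holJ* is transcribed.

ON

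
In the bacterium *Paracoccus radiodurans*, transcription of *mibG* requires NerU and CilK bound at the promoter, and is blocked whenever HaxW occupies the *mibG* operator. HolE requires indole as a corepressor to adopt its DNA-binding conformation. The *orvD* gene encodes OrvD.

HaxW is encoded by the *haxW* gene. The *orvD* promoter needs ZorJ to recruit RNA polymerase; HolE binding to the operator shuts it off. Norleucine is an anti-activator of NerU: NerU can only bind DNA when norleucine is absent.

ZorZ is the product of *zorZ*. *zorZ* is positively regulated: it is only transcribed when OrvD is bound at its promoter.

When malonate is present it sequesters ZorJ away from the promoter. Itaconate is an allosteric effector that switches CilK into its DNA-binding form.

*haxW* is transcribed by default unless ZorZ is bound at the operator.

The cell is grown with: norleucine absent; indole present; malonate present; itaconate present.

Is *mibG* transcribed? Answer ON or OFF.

OFF

Norleucine is absent, so NerU is active.
Malonate is present, so ZorJ is inactive.
Indole is present, so HolE is active.
With repressor HolE bound, *orvD* is not transcribed.
So OrvD is not produced.
Required activator OrvD is absent, so *zorZ* is not transcribed.
So ZorZ is not produced.
With no repressor bound, *haxW* is transcribed.
So HaxW is produced and active.
Itaconate is present, so CilK is active.
With repressor HaxW bound, *mibG* is not transcribed.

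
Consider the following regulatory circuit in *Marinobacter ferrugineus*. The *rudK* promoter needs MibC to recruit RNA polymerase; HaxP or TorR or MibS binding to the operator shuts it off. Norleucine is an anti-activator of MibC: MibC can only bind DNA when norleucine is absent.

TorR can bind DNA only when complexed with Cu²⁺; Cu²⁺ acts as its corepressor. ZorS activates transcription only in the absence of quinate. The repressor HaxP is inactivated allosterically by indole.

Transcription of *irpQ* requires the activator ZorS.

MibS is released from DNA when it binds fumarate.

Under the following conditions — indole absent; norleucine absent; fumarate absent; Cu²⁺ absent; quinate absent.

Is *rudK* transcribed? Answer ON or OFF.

Indole is absent, so HaxP is active.
Cu²⁺ is absent, so TorR is inactive.
Norleucine is absent, so MibC is active.
Fumarate is absent, so MibS is active.
With repressor HaxP bound, *rudK* is not transcribed.

OFF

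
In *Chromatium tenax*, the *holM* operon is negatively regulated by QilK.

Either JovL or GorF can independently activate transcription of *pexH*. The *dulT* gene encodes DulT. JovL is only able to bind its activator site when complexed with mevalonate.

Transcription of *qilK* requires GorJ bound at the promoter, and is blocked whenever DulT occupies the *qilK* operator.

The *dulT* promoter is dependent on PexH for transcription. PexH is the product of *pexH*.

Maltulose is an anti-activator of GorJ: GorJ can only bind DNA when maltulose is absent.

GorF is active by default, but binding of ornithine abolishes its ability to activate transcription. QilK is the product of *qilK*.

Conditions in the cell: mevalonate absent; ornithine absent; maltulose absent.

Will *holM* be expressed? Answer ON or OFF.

ON

Mevalonate is absent, so JovL is inactive.
Ornithine is absent, so GorF is active.
Activator GorF is present, so *pexH* is transcribed.
So PexH is produced and active.
No repressor is bound and PexH is active, so *dulT* is transcribed.
So DulT is produced and active.
Maltulose is absent, so GorJ is active.
With repressor DulT bound, *qilK* is not transcribed.
So QilK is not produced.
With no repressor bound, *holM* is transcribed.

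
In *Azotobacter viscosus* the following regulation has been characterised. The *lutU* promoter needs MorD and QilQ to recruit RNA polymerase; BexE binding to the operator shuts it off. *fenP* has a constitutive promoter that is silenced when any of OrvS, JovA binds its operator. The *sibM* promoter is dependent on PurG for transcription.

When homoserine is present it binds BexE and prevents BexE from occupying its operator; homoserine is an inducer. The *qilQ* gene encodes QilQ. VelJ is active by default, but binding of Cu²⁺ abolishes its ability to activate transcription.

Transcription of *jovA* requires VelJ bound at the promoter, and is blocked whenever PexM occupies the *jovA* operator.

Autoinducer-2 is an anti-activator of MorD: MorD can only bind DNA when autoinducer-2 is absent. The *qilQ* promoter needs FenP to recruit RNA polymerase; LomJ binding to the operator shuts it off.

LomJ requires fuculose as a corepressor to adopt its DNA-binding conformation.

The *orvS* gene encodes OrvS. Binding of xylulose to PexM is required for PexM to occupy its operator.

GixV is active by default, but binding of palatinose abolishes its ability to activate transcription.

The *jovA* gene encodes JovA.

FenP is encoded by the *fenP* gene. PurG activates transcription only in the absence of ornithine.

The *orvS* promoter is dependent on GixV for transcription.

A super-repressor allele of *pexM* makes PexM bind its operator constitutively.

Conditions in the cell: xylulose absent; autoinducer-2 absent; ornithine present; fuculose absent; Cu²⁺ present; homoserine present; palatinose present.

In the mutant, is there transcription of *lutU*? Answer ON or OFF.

Homoserine is present, so BexE is inactive.
Autoinducer-2 is absent, so MorD is active.
Palatinose is present, so GixV is inactive.
Required activator GixV is absent, so *orvS* is not transcribed.
So OrvS is not produced.
PexM is constitutively active in this strain.
Cu²⁺ is present, so VelJ is inactive.
With repressor PexM bound, *jovA* is not transcribed.
So JovA is not produced.
With no repressor bound, *fenP* is transcribed.
So FenP is produced and active.
Fuculose is absent, so LomJ is inactive.
No repressor is bound and FenP is active, so *qilQ* is transcribed.
So QilQ is produced and active.
No repressor is bound and MorD and QilQ are active, so *lutU* is transcribed.

ON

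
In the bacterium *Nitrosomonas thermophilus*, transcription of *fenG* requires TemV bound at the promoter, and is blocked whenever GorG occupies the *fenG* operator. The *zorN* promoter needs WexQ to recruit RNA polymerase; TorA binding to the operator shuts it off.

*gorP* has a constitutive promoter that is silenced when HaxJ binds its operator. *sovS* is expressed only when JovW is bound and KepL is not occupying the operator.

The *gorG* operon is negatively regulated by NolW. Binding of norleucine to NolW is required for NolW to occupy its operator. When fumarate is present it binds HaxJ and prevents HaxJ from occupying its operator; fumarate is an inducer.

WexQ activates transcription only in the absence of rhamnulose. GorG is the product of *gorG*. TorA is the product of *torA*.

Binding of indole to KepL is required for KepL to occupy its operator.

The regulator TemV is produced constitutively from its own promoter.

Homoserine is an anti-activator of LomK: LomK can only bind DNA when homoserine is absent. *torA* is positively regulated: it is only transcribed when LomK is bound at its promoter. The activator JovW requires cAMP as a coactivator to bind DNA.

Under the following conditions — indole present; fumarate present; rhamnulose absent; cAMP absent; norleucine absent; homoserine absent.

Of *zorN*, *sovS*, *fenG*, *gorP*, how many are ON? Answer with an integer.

Rhamnulose is absent, so WexQ is active.
Homoserine is absent, so LomK is active.
No repressor is bound and LomK is active, so *torA* is transcribed.
So TorA is produced and active.
With repressor TorA bound, *zorN* is not transcribed.
→ *zorN* is OFF.
Indole is present, so KepL is active.
cAMP is absent, so JovW is inactive.
With repressor KepL bound, *sovS* is not transcribed.
→ *sovS* is OFF.
TemV is produced constitutively and is active.
Norleucine is absent, so NolW is inactive.
With no repressor bound, *gorG* is transcribed.
So GorG is produced and active.
With repressor GorG bound, *fenG* is not transcribed.
→ *fenG* is OFF.
Fumarate is present, so HaxJ is inactive.
With no repressor bound, *gorP* is transcribed.
→ *gorP* is ON.
1 of the 4 genes is transcribed.

1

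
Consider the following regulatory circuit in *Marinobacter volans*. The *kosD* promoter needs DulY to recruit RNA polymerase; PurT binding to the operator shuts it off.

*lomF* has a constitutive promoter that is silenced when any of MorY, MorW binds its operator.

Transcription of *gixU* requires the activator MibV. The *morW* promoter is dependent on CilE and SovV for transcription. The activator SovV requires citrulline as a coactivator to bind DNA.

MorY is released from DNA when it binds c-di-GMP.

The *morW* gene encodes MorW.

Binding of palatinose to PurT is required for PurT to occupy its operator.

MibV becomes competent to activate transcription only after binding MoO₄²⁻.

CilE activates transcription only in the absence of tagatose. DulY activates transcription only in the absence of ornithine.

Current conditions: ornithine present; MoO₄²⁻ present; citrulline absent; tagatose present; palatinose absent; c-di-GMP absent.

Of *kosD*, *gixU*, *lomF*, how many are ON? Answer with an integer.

1

Ornithine is present, so DulY is inactive.
Palatinose is absent, so PurT is inactive.
Required activator DulY is absent, so *kosD* is not transcribed.
→ *kosD* is OFF.
MoO₄²⁻ is present, so MibV is active.
No repressor is bound and MibV is active, so *gixU* is transcribed.
→ *gixU* is ON.
c-di-GMP is absent, so MorY is active.
Tagatose is present, so CilE is inactive.
Citrulline is absent, so SovV is inactive.
Required activator CilE is absent, so *morW* is not transcribed.
So MorW is not produced.
With repressor MorY bound, *lomF* is not transcribed.
→ *lomF* is OFF.
1 of the 3 genes is transcribed.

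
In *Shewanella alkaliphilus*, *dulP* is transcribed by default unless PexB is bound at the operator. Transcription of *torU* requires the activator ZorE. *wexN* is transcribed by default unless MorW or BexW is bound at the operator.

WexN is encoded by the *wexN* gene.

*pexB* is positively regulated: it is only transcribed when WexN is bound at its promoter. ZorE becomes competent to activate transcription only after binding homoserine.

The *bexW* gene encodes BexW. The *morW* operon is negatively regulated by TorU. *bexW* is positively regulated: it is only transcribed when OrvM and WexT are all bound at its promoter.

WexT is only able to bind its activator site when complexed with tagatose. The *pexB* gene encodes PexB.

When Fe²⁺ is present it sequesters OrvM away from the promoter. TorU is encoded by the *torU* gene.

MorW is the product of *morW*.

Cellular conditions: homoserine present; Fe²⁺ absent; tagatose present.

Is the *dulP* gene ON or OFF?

ON

Homoserine is present, so ZorE is active.
No repressor is bound and ZorE is active, so *torU* is transcribed.
So TorU is produced and active.
With repressor TorU bound, *morW* is not transcribed.
So MorW is not produced.
Fe²⁺ is absent, so OrvM is active.
Tagatose is present, so WexT is active.
No repressor is bound and OrvM and WexT are active, so *bexW* is transcribed.
So BexW is produced and active.
With repressor BexW bound, *wexN* is not transcribed.
So WexN is not produced.
Required activator WexN is absent, so *pexB* is not transcribed.
So PexB is not produced.
With no repressor bound, *dulP* is transcribed.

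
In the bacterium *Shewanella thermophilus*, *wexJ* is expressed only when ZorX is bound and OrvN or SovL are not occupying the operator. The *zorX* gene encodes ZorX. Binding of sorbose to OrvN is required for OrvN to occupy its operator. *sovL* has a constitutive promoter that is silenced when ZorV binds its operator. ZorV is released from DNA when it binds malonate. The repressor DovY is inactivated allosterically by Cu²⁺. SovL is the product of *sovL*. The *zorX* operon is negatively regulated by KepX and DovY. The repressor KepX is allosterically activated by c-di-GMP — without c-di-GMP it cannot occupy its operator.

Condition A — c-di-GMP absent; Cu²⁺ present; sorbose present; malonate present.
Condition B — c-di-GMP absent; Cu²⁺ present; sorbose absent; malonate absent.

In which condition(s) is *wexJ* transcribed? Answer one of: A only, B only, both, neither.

B only

Condition A:
c-di-GMP is absent, so KepX is inactive.
Cu²⁺ is present, so DovY is inactive.
With no repressor bound, *zorX* is transcribed.
So ZorX is produced and active.
Sorbose is present, so OrvN is active.
Malonate is present, so ZorV is inactive.
With no repressor bound, *sovL* is transcribed.
So SovL is produced and active.
With repressor OrvN bound, *wexJ* is not transcribed.
→ *wexJ* is OFF in A.
Condition B:
c-di-GMP is absent, so KepX is inactive.
Cu²⁺ is present, so DovY is inactive.
With no repressor bound, *zorX* is transcribed.
So ZorX is produced and active.
Sorbose is absent, so OrvN is inactive.
Malonate is absent, so ZorV is active.
With repressor ZorV bound, *sovL* is not transcribed.
So SovL is not produced.
No repressor is bound and ZorX is active, so *wexJ* is transcribed.
→ *wexJ* is ON in B.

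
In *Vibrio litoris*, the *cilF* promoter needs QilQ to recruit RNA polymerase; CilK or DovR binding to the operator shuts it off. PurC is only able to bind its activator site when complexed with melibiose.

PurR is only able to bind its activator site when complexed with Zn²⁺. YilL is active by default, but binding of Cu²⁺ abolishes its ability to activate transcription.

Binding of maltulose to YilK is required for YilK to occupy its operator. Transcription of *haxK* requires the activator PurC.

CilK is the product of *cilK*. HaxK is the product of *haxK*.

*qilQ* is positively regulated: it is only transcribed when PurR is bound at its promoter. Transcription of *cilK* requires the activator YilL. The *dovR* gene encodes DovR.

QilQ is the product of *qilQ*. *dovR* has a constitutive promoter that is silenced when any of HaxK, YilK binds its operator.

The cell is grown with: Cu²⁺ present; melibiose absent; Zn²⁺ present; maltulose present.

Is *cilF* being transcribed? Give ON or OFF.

ON

Zn²⁺ is present, so PurR is active.
No repressor is bound and PurR is active, so *qilQ* is transcribed.
So QilQ is produced and active.
Cu²⁺ is present, so YilL is inactive.
Required activator YilL is absent, so *cilK* is not transcribed.
So CilK is not produced.
Melibiose is absent, so PurC is inactive.
Required activator PurC is absent, so *haxK* is not transcribed.
So HaxK is not produced.
Maltulose is present, so YilK is active.
With repressor YilK bound, *dovR* is not transcribed.
So DovR is not produced.
No repressor is bound and QilQ is active, so *cilF* is transcribed.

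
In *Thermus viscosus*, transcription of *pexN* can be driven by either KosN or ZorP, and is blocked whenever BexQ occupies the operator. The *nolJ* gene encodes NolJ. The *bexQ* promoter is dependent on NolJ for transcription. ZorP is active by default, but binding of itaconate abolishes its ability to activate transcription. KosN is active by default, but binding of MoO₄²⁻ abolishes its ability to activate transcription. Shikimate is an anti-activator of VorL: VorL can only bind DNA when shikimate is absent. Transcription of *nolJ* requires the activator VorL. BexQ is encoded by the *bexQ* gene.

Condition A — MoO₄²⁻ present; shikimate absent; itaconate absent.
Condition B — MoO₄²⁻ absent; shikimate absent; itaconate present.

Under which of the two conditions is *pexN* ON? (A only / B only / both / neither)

neither

Condition A:
MoO₄²⁻ is present, so KosN is inactive.
Shikimate is absent, so VorL is active.
No repressor is bound and VorL is active, so *nolJ* is transcribed.
So NolJ is produced and active.
No repressor is bound and NolJ is active, so *bexQ* is transcribed.
So BexQ is produced and active.
Itaconate is absent, so ZorP is active.
With repressor BexQ bound, *pexN* is not transcribed.
→ *pexN* is OFF in A.
Condition B:
MoO₄²⁻ is absent, so KosN is active.
Shikimate is absent, so VorL is active.
No repressor is bound and VorL is active, so *nolJ* is transcribed.
So NolJ is produced and active.
No repressor is bound and NolJ is active, so *bexQ* is transcribed.
So BexQ is produced and active.
Itaconate is present, so ZorP is inactive.
With repressor BexQ bound, *pexN* is not transcribed.
→ *pexN* is OFF in B.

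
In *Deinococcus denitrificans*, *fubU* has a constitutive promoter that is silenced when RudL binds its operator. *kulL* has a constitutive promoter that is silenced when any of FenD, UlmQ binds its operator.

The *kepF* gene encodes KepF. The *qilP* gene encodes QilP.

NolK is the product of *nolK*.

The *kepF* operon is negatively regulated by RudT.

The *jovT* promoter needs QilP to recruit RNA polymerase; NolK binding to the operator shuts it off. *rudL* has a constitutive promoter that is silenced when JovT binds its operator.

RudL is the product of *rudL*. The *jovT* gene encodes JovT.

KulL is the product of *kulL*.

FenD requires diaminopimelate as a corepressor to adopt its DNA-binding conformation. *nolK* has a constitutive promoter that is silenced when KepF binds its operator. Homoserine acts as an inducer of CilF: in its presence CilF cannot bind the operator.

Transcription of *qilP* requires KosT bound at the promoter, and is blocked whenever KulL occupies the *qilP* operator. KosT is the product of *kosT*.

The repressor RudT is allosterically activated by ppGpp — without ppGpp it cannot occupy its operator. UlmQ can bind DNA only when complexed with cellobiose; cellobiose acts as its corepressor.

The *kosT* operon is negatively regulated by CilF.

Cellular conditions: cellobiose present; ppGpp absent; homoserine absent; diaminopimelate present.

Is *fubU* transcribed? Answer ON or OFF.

OFF

Homoserine is absent, so CilF is active.
With repressor CilF bound, *kosT* is not transcribed.
So KosT is not produced.
Diaminopimelate is present, so FenD is active.
Cellobiose is present, so UlmQ is active.
With repressor FenD bound, *kulL* is not transcribed.
So KulL is not produced.
Required activator KosT is absent, so *qilP* is not transcribed.
So QilP is not produced.
ppGpp is absent, so RudT is inactive.
With no repressor bound, *kepF* is transcribed.
So KepF is produced and active.
With repressor KepF bound, *nolK* is not transcribed.
So NolK is not produced.
Required activator QilP is absent, so *jovT* is not transcribed.
So JovT is not produced.
With no repressor bound, *rudL* is transcribed.
So RudL is produced and active.
With repressor RudL bound, *fubU* is not transcribed.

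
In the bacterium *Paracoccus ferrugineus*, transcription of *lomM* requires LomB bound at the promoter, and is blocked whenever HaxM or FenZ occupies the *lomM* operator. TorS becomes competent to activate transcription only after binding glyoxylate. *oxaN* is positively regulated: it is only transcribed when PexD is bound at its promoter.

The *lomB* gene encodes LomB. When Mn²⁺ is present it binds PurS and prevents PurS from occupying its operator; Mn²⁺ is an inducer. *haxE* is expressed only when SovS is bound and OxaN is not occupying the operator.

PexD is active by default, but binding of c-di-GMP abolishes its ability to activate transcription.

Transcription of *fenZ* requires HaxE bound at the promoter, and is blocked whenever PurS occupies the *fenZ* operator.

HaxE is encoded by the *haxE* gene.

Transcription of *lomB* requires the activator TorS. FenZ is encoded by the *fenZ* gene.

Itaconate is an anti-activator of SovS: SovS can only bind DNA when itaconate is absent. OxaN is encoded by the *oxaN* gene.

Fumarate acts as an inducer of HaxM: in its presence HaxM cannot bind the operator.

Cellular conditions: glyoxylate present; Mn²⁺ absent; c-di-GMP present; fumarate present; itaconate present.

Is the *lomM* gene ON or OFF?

Fumarate is present, so HaxM is inactive.
Glyoxylate is present, so TorS is active.
No repressor is bound and TorS is active, so *lomB* is transcribed.
So LomB is produced and active.
c-di-GMP is present, so PexD is inactive.
Required activator PexD is absent, so *oxaN* is not transcribed.
So OxaN is not produced.
Itaconate is present, so SovS is inactive.
Required activator SovS is absent, so *haxE* is not transcribed.
So HaxE is not produced.
Mn²⁺ is absent, so PurS is active.
With repressor PurS bound, *fenZ* is not transcribed.
So FenZ is not produced.
No repressor is bound and LomB is active, so *lomM* is transcribed.

ON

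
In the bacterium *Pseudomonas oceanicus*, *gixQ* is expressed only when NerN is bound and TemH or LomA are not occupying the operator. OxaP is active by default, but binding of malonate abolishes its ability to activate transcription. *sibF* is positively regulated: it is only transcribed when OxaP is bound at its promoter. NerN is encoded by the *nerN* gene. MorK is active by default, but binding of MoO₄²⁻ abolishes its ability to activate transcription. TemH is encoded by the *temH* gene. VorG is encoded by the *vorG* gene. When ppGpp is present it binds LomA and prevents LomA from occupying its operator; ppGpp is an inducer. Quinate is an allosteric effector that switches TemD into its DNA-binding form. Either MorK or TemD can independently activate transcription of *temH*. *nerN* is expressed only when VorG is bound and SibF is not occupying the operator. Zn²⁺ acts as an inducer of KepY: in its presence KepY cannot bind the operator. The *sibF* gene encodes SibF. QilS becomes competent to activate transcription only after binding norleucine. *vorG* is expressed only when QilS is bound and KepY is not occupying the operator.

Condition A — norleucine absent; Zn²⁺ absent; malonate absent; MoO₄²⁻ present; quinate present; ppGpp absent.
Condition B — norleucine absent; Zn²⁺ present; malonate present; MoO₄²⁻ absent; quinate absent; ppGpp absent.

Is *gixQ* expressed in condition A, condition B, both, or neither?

neither

Condition A:
Norleucine is absent, so QilS is inactive.
Zn²⁺ is absent, so KepY is active.
With repressor KepY bound, *vorG* is not transcribed.
So VorG is not produced.
Malonate is absent, so OxaP is active.
No repressor is bound and OxaP is active, so *sibF* is transcribed.
So SibF is produced and active.
With repressor SibF bound, *nerN* is not transcribed.
So NerN is not produced.
MoO₄²⁻ is present, so MorK is inactive.
Quinate is present, so TemD is active.
Activator TemD is present, so *temH* is transcribed.
So TemH is produced and active.
ppGpp is absent, so LomA is active.
With repressor TemH bound, *gixQ* is not transcribed.
→ *gixQ* is OFF in A.
Condition B:
Norleucine is absent, so QilS is inactive.
Zn²⁺ is present, so KepY is inactive.
Required activator QilS is absent, so *vorG* is not transcribed.
So VorG is not produced.
Malonate is present, so OxaP is inactive.
Required activator OxaP is absent, so *sibF* is not transcribed.
So SibF is not produced.
Required activator VorG is absent, so *nerN* is not transcribed.
So NerN is not produced.
MoO₄²⁻ is absent, so MorK is active.
Quinate is absent, so TemD is inactive.
Activator MorK is present, so *temH* is transcribed.
So TemH is produced and active.
ppGpp is absent, so LomA is active.
With repressor TemH bound, *gixQ* is not transcribed.
→ *gixQ* is OFF in B.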